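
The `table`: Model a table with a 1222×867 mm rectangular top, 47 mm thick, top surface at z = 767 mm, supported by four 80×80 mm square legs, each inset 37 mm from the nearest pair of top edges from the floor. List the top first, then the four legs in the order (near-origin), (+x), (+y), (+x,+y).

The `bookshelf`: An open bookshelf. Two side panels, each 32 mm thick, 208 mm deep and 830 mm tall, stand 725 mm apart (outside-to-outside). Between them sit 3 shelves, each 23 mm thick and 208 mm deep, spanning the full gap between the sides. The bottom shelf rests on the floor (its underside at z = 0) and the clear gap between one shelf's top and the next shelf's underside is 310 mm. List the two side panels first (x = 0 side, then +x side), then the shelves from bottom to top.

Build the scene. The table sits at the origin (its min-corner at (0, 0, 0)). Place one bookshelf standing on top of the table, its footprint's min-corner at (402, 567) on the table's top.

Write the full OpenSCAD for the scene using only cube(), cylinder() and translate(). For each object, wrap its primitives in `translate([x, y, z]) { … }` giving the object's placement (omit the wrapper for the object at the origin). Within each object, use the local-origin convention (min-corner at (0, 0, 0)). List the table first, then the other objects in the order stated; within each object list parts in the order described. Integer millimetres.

translate([0, 0, 720]) cube([1222, 867, 47]);
translate([37, 37, 0]) cube([80, 80, 720]);
translate([1105, 37, 0]) cube([80, 80, 720]);
translate([37, 750, 0]) cube([80, 80, 720]);
translate([1105, 750, 0]) cube([80, 80, 720]);
translate([402, 567, 767]) {
  cube([32, 208, 830]);
  translate([693, 0, 0]) cube([32, 208, 830]);
  translate([32, 0, 0]) cube([661, 208, 23]);
  translate([32, 0, 333]) cube([661, 208, 23]);
  translate([32, 0, 666]) cube([661, 208, 23]);
}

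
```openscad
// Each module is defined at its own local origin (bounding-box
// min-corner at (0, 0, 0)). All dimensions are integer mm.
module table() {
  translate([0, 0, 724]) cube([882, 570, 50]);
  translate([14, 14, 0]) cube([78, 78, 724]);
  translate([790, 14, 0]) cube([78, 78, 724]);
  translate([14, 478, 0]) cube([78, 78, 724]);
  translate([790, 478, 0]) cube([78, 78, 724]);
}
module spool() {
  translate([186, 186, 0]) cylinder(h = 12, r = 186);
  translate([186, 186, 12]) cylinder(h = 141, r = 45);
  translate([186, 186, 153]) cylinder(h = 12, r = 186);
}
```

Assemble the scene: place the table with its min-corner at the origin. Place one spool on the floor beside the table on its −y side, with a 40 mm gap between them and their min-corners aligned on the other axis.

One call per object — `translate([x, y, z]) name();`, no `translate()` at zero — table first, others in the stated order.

table();
translate([0, -412, 0]) spool();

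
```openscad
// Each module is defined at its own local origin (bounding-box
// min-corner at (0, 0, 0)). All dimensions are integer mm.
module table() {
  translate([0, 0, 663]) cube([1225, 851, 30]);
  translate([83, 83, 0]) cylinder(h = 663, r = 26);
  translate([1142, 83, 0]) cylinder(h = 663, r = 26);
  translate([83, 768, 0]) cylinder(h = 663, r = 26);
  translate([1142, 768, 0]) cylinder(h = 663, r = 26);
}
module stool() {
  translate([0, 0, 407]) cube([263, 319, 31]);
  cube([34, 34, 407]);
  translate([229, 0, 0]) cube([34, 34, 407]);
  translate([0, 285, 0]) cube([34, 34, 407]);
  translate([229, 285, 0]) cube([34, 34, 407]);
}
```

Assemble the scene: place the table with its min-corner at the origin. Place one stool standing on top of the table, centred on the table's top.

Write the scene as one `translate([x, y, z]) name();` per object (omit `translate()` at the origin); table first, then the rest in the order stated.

table();
translate([481, 266, 693]) stool();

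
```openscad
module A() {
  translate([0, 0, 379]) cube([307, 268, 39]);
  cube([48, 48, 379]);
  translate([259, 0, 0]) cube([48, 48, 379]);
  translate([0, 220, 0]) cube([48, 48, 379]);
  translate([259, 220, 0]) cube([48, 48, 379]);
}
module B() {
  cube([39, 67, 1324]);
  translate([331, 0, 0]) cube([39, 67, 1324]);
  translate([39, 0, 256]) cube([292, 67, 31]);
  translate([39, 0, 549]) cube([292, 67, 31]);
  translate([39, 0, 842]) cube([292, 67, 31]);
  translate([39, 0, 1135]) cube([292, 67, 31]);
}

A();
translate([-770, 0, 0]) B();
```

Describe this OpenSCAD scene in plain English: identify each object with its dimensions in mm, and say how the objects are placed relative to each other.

A is a four-legged stool. The seat is 307×268 mm, 39 mm thick, top at z = 418 mm. It stands on four square legs, each 48×48 mm in cross-section, from z = 0 to the seat underside, each flush with a corner of the seat.

B is a wooden ladder with two side rails of 39×67 mm section and 1324 mm height, set 370 mm apart overall. Between them run 4 rectangular rungs (67 mm deep, 31 mm thick), front faces flush with the rails' −y face. The bottom of the first rung is 256 mm above the floor and each subsequent rung is 293 mm higher than the one below.

The ladder is on the floor beside the stool on its −x side.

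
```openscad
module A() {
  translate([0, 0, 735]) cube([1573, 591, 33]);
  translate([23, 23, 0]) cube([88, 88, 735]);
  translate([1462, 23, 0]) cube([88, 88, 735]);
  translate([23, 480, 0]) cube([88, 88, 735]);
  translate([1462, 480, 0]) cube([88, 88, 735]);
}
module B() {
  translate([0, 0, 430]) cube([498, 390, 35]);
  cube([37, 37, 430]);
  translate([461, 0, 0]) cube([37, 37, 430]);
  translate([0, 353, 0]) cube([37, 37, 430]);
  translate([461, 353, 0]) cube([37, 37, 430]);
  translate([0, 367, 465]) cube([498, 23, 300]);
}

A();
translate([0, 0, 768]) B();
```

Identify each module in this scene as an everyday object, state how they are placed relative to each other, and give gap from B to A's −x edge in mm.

A is a table. B is a chair. The chair is on top of the table. The gap from the chair to the table's −x edge is 0 mm.

The chair's min-x is at 0; the table's min-x is 0; gap = 0 mm.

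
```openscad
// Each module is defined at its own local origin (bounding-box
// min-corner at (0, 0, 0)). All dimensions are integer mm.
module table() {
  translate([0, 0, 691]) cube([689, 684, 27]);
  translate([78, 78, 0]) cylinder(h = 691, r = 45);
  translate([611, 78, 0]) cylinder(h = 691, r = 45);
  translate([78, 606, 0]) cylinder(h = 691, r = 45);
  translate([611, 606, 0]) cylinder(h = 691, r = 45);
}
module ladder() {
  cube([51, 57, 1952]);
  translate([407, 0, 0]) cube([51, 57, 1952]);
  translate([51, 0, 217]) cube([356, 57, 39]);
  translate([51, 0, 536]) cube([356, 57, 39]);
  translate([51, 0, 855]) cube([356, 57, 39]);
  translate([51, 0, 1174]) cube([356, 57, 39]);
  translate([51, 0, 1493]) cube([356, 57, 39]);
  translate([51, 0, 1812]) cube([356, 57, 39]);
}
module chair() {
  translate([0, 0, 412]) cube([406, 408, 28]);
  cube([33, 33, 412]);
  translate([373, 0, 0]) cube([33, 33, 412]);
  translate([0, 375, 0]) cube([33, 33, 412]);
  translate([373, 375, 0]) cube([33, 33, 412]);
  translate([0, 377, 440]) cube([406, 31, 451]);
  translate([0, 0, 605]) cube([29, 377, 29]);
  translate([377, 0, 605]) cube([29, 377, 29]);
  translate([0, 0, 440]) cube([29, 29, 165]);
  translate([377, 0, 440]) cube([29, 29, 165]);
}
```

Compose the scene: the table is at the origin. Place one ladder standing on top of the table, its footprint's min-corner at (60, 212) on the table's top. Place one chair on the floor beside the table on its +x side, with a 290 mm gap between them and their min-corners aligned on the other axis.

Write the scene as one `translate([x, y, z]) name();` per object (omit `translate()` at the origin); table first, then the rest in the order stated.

table();
translate([60, 212, 718]) ladder();
translate([979, 0, 0]) chair();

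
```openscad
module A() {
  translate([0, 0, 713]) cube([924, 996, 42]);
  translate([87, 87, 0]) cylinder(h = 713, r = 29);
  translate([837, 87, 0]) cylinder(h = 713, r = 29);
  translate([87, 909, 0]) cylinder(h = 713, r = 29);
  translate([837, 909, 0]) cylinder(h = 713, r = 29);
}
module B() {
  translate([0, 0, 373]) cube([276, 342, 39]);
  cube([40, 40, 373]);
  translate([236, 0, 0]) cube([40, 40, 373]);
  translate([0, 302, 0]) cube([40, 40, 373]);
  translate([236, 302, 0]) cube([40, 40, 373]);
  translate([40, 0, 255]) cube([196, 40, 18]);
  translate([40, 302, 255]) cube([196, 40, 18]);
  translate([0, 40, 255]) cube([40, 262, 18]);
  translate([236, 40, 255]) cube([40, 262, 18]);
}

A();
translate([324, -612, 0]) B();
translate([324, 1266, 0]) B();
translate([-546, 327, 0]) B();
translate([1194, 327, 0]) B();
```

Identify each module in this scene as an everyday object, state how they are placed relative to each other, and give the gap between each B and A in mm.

A is a table. B is a stool. Four stools sit around the table at the −y, +y, −x, +x sides. The gap between each stool and the table is 270 mm.

Each stool's nearest face is 270 mm from the table's bounding box.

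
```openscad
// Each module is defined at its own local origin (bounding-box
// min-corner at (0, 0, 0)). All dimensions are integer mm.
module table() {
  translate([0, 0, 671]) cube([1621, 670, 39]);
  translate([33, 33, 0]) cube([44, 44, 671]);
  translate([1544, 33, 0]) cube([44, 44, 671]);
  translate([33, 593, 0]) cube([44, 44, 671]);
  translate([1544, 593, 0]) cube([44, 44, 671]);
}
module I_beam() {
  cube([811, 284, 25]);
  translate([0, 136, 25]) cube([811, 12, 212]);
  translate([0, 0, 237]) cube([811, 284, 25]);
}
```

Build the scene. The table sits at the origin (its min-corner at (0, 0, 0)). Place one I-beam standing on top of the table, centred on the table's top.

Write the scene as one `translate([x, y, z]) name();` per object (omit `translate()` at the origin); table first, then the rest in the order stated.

table();
translate([405, 193, 710]) I_beam();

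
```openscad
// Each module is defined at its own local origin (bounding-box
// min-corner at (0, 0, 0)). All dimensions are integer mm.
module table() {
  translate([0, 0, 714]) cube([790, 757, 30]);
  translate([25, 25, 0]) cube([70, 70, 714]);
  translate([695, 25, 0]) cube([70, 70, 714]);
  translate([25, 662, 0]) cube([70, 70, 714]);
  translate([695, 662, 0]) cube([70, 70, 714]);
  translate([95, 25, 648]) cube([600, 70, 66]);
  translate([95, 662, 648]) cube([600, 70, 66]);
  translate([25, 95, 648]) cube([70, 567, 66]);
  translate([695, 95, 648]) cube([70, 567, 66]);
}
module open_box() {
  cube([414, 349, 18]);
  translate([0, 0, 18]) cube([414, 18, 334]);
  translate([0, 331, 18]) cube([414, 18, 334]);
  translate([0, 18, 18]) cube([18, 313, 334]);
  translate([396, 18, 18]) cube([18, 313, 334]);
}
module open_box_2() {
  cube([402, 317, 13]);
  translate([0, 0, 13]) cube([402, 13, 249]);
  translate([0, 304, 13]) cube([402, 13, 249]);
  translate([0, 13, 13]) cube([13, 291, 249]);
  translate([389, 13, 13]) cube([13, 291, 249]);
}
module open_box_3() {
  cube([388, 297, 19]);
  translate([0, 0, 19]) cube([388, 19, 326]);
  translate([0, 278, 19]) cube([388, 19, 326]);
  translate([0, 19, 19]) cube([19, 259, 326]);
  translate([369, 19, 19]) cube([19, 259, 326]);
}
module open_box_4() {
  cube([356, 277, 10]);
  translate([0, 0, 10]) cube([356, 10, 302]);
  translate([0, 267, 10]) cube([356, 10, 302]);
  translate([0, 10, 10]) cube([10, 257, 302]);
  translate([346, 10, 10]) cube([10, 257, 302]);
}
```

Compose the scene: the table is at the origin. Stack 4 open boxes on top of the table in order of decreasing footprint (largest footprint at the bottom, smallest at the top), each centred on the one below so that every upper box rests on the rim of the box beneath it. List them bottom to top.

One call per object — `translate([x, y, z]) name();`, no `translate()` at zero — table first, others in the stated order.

table();
translate([188, 204, 744]) open_box();
translate([194, 220, 1096]) open_box_2();
translate([201, 230, 1358]) open_box_3();
translate([217, 240, 1703]) open_box_4();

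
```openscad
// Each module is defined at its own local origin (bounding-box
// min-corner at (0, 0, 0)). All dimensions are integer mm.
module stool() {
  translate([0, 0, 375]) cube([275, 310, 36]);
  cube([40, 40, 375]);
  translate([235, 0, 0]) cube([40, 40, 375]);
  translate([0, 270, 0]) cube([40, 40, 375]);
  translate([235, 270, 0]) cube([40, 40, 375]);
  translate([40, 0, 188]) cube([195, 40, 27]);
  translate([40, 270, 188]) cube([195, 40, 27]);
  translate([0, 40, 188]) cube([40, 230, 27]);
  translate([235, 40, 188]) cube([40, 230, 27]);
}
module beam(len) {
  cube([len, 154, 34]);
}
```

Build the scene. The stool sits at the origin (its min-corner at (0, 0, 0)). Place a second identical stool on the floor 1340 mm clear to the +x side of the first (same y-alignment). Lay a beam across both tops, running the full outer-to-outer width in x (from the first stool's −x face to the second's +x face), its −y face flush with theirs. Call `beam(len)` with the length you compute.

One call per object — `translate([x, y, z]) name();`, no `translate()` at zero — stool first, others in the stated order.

stool();
translate([1615, 0, 0]) stool();
translate([0, 0, 411]) beam(1890);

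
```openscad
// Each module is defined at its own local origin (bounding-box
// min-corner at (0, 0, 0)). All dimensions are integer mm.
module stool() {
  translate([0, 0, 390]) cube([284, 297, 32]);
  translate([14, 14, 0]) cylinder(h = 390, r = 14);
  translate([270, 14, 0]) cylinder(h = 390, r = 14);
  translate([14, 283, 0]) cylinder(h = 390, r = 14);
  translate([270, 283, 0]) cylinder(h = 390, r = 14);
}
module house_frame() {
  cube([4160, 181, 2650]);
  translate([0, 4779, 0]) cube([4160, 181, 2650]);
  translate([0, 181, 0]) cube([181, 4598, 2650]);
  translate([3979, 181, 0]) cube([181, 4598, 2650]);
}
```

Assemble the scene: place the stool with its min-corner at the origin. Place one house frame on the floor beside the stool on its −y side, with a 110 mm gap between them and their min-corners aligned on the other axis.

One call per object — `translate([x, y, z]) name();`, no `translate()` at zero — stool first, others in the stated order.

stool();
translate([0, -5070, 0]) house_frame();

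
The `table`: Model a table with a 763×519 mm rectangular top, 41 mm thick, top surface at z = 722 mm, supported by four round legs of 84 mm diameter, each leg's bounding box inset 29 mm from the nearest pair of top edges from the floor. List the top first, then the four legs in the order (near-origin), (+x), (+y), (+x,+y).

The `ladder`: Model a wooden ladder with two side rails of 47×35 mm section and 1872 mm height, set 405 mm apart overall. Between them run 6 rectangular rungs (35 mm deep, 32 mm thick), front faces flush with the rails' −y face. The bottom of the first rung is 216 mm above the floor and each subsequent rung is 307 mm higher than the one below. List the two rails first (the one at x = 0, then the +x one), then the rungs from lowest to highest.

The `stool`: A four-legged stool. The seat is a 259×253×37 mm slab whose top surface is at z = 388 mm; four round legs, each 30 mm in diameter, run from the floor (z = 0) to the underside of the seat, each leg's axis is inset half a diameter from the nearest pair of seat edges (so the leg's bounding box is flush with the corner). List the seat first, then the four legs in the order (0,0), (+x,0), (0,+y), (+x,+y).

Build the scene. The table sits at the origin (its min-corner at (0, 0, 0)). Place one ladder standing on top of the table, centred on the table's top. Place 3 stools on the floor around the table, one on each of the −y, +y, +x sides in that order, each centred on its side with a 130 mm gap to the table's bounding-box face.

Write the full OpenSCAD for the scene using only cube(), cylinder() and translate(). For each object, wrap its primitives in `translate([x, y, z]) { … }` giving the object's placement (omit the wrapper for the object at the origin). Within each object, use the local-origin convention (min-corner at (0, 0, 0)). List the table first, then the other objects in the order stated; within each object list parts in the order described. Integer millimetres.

translate([0, 0, 681]) cube([763, 519, 41]);
translate([71, 71, 0]) cylinder(h = 681, r = 42);
translate([692, 71, 0]) cylinder(h = 681, r = 42);
translate([71, 448, 0]) cylinder(h = 681, r = 42);
translate([692, 448, 0]) cylinder(h = 681, r = 42);
translate([179, 242, 722]) {
  cube([47, 35, 1872]);
  translate([358, 0, 0]) cube([47, 35, 1872]);
  translate([47, 0, 216]) cube([311, 35, 32]);
  translate([47, 0, 523]) cube([311, 35, 32]);
  translate([47, 0, 830]) cube([311, 35, 32]);
  translate([47, 0, 1137]) cube([311, 35, 32]);
  translate([47, 0, 1444]) cube([311, 35, 32]);
  translate([47, 0, 1751]) cube([311, 35, 32]);
}
translate([252, -383, 0]) {
  translate([0, 0, 351]) cube([259, 253, 37]);
  translate([15, 15, 0]) cylinder(h = 351, r = 15);
  translate([244, 15, 0]) cylinder(h = 351, r = 15);
  translate([15, 238, 0]) cylinder(h = 351, r = 15);
  translate([244, 238, 0]) cylinder(h = 351, r = 15);
}
translate([252, 649, 0]) {
  translate([0, 0, 351]) cube([259, 253, 37]);
  translate([15, 15, 0]) cylinder(h = 351, r = 15);
  translate([244, 15, 0]) cylinder(h = 351, r = 15);
  translate([15, 238, 0]) cylinder(h = 351, r = 15);
  translate([244, 238, 0]) cylinder(h = 351, r = 15);
}
translate([893, 133, 0]) {
  translate([0, 0, 351]) cube([259, 253, 37]);
  translate([15, 15, 0]) cylinder(h = 351, r = 15);
  translate([244, 15, 0]) cylinder(h = 351, r = 15);
  translate([15, 238, 0]) cylinder(h = 351, r = 15);
  translate([244, 238, 0]) cylinder(h = 351, r = 15);
}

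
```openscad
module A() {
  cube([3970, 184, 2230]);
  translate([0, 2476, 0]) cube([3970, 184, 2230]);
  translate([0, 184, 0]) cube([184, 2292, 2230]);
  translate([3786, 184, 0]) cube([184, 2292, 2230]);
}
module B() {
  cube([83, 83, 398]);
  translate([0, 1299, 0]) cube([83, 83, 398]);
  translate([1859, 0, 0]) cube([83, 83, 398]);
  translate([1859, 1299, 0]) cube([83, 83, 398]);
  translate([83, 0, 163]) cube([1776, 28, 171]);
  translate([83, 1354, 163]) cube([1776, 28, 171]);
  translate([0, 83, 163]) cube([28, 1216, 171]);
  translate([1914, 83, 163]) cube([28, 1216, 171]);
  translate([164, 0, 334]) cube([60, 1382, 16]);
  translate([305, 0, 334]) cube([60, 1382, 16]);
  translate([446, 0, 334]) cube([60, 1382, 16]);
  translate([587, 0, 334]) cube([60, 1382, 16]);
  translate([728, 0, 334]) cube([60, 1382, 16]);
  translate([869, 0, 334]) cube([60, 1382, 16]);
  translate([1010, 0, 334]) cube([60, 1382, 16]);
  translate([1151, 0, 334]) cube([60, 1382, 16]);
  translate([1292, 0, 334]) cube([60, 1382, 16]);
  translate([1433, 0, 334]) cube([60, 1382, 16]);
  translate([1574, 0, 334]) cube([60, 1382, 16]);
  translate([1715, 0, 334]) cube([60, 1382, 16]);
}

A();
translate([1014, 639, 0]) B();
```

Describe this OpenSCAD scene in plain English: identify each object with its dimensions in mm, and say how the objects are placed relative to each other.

A is the wall frame of a small rectangular building: four walls, each 2230 mm tall and 184 mm thick, enclosing a footprint 3970 mm (x) by 2660 mm (y) outside-to-outside, with no floor or roof. The front and back walls (the −y and +y sides) span the full width; the two side walls fit between them.

B is a bed frame 1942 mm long (x) by 1382 mm wide (y). Four 83×83 mm corner posts, 398 mm tall, at the corners of the footprint. Four rails of 28 mm thickness and 171 mm height run between adjacent posts with their undersides at z = 163 mm, their outer faces flush with the outside of the frame (the two x-running rails run between the posts' inner faces; the two y-running rails run between the posts' inner faces). 12 slats, each 60 mm wide (x) and 16 mm thick, lie across the top of the two x-running rails, running the full 1382 mm width of the frame in y; the slats are evenly spaced along x between the inner faces of the end posts with equal gaps (rounded down to the nearest mm) at the −x end and between each pair — any rounding remainder accumulates at the +x end.

The bed frame sits inside the house frame, centred.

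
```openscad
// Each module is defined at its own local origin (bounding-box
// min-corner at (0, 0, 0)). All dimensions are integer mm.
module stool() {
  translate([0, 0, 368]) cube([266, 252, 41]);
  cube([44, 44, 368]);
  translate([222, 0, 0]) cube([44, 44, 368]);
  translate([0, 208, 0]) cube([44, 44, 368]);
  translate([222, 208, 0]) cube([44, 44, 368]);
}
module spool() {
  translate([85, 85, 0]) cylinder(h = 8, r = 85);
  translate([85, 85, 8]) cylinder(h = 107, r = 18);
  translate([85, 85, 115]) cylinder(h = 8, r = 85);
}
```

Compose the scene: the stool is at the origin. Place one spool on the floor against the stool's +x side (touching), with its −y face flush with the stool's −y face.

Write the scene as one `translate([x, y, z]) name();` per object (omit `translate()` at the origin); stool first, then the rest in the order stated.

stool();
translate([266, 0, 0]) spool();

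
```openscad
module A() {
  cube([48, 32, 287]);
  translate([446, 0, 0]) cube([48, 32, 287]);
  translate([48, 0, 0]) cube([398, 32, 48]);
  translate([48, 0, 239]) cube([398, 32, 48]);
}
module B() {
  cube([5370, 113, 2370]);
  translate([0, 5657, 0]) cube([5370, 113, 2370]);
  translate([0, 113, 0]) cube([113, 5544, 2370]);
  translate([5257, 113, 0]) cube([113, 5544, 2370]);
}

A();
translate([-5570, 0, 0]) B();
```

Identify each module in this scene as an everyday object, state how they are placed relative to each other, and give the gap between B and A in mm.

The house frame's nearest face is 200 mm from the picture frame's −x face.

A is a picture frame. B is a house frame. The house frame is on the floor beside the picture frame on its −x side. The gap between the house frame and the picture frame is 200 mm.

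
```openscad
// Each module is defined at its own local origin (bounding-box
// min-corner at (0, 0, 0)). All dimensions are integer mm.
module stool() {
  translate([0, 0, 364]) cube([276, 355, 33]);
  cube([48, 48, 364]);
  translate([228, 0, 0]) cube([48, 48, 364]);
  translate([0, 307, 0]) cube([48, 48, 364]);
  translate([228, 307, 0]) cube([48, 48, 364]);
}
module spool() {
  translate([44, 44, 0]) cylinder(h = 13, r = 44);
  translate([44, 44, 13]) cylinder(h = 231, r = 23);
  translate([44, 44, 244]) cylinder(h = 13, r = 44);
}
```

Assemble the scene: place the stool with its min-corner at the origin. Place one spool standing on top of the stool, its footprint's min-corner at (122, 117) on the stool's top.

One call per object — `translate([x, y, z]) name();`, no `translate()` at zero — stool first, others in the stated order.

stool();
translate([122, 117, 397]) spool();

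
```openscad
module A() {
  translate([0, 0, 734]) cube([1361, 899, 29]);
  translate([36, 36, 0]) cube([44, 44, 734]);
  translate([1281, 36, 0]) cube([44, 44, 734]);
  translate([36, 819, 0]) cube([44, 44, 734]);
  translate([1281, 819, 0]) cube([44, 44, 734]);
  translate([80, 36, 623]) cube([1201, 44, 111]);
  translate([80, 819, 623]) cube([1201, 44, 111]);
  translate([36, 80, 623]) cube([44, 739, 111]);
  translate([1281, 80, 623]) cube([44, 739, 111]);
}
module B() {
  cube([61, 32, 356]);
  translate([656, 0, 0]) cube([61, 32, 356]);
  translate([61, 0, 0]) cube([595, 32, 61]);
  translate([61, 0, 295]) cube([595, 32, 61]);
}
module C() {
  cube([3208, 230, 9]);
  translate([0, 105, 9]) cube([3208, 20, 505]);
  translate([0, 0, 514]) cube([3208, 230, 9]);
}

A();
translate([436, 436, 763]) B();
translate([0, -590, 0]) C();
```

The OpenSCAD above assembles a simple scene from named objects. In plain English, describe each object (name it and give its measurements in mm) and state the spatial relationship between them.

A is a table with a 1361×899 mm rectangular top, 29 mm thick, top surface at z = 763 mm, supported by four 44×44 mm square legs, each inset 36 mm from the nearest pair of top edges, running from the floor. Four apron rails, 44 mm thick and 111 mm tall, run between adjacent legs with their top edges flush with the underside of the top and their outer faces flush with the legs' outer faces.

B is a rectangular picture frame lying in the x–z plane (depth along y). The opening is 595 mm wide (x) by 234 mm tall (z), surrounded by a border 61 mm wide on all four sides. The frame is 32 mm deep and is made of two full-height vertical stiles with two horizontal rails fitted between them.

C is an I-beam lying along x, 3208 mm long. Overall section height 523 mm. Two flanges 230 mm wide (y) and 9 mm thick, one on the floor and one at the top; a web 20 mm thick runs between them, centred on the flange width.

The picture frame is on top of the table. The I-beam is on the floor beside the table on its −y side.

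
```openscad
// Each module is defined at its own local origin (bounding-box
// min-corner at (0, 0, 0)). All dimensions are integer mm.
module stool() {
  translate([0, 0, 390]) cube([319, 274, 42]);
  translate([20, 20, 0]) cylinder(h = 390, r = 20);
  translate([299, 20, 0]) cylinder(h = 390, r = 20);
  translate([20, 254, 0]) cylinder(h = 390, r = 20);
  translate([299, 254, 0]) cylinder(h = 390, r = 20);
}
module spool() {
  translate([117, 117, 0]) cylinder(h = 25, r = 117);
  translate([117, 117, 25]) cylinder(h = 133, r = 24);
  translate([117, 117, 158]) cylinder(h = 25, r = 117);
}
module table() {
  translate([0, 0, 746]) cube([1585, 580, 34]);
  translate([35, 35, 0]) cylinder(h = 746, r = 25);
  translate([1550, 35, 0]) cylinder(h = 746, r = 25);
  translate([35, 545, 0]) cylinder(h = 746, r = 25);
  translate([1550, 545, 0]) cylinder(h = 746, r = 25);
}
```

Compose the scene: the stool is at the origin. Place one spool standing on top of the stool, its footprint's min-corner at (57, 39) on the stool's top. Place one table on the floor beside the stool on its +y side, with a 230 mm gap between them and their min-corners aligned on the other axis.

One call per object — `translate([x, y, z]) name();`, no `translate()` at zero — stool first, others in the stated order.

stool();
translate([57, 39, 432]) spool();
translate([0, 504, 0]) table();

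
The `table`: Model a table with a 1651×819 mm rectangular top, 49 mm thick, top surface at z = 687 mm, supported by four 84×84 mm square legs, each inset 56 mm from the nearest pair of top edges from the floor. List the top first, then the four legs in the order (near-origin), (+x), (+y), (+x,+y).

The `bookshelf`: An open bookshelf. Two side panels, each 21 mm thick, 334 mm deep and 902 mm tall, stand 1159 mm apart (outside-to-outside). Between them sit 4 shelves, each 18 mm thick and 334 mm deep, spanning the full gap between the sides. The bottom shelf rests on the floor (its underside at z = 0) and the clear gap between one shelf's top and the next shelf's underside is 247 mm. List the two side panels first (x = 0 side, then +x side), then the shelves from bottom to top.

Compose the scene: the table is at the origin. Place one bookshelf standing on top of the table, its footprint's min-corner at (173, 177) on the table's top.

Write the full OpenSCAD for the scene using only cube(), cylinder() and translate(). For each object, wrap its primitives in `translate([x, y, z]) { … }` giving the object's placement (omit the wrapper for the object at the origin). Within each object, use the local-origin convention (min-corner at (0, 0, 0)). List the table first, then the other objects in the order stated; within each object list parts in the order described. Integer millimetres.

translate([0, 0, 638]) cube([1651, 819, 49]);
translate([56, 56, 0]) cube([84, 84, 638]);
translate([1511, 56, 0]) cube([84, 84, 638]);
translate([56, 679, 0]) cube([84, 84, 638]);
translate([1511, 679, 0]) cube([84, 84, 638]);
translate([173, 177, 687]) {
  cube([21, 334, 902]);
  translate([1138, 0, 0]) cube([21, 334, 902]);
  translate([21, 0, 0]) cube([1117, 334, 18]);
  translate([21, 0, 265]) cube([1117, 334, 18]);
  translate([21, 0, 530]) cube([1117, 334, 18]);
  translate([21, 0, 795]) cube([1117, 334, 18]);
}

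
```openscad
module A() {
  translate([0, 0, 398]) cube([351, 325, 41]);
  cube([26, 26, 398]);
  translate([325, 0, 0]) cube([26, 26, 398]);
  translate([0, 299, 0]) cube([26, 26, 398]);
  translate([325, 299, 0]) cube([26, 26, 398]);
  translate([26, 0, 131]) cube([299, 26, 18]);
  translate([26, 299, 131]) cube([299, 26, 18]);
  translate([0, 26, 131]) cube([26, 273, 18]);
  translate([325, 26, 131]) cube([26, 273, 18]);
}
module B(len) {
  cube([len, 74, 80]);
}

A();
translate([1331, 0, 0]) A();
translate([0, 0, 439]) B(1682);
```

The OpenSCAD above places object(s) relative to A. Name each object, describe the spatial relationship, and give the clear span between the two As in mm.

Second stool starts at x = 1331; first ends at x = 351; clear span = 1331 − 351 = 980 mm.

A is a stool. B is a beam. A beam spans the tops of two stools. The clear span between the two stools is 980 mm.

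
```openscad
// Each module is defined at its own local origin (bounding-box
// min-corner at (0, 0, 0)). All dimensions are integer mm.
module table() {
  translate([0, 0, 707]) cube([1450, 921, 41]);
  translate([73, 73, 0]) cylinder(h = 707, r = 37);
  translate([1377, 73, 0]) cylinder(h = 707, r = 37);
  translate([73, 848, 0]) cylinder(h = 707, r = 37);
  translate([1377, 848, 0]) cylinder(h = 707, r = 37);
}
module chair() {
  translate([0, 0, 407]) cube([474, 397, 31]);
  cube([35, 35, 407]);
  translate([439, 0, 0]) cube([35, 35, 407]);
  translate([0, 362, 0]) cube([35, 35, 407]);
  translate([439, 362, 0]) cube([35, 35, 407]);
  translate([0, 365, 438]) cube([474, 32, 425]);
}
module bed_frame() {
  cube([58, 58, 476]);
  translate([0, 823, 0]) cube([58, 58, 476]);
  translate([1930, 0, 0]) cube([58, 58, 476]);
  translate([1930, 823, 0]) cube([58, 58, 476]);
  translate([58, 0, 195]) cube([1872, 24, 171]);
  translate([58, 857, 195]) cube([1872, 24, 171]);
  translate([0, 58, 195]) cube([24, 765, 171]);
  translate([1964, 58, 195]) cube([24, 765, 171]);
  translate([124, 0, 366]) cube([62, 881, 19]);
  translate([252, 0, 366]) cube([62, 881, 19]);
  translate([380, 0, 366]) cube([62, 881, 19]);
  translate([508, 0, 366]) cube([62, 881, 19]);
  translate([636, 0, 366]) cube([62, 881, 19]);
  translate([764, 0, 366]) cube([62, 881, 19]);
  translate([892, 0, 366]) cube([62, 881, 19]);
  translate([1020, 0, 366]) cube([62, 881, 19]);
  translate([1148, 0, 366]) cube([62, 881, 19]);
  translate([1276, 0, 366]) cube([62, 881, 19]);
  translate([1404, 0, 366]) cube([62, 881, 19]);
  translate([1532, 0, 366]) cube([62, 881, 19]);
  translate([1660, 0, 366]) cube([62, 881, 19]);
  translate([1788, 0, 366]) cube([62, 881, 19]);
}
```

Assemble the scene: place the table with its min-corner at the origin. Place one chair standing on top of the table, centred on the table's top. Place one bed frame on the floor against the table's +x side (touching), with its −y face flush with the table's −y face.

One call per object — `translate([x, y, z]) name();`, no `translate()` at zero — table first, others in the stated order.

table();
translate([488, 262, 748]) chair();
translate([1450, 0, 0]) bed_frame();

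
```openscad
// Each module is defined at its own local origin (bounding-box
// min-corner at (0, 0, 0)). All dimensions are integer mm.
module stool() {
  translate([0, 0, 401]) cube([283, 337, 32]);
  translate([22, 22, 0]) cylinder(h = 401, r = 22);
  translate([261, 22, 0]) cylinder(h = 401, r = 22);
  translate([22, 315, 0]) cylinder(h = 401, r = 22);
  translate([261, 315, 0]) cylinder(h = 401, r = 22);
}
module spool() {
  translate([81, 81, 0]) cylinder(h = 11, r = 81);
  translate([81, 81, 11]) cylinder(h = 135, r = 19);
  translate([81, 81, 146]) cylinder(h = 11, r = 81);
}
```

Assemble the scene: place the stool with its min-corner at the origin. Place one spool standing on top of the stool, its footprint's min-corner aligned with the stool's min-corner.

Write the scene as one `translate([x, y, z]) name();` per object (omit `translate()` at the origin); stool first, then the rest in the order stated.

stool();
translate([0, 0, 433]) spool();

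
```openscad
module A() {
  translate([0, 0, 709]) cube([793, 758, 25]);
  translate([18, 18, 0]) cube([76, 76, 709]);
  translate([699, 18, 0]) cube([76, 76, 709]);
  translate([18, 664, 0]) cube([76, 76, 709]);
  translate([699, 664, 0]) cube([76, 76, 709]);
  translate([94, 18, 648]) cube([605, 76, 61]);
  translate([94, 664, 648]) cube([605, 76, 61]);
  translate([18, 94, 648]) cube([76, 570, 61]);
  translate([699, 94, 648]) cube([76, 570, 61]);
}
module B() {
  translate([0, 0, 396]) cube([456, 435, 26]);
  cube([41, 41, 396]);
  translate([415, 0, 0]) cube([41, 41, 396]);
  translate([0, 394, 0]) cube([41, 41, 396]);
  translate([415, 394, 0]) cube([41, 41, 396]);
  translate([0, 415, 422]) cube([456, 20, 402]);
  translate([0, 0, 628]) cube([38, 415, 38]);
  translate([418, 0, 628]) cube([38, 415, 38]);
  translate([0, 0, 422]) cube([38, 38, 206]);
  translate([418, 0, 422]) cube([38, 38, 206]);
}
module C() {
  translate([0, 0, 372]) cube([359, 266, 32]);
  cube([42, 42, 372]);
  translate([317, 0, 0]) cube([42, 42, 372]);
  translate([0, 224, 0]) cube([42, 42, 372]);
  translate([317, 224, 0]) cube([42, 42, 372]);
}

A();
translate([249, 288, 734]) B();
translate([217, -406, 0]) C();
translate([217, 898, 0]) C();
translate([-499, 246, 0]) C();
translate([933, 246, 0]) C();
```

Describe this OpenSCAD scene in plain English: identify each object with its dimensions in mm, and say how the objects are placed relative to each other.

A is a rectangular dining table. The top is 793×758×25 mm with its upper surface at z = 734 mm. It stands on four 76×76 mm square legs, each inset 18 mm from the nearest pair of top edges, running from the floor to the underside of the top. Four apron rails, 76 mm thick and 61 mm tall, run between adjacent legs with their top edges flush with the underside of the top and their outer faces flush with the legs' outer faces.

B is a chair: 456×435 mm seat, 26 mm thick, top at z = 422 mm, on four 41 mm square corner legs flush with the seat edges. A 20 mm thick backrest slab spans the full seat width, extending 402 mm above the seat top, its back face flush with the seat's +y edge. Two armrests of 38×38 mm section run along each side from the seat's front edge to the front of the backrest, top faces 244 mm above the seat top and outer faces flush with the seat's x-edges; a 38×38 mm post under the front of each armrest stands on the seat at the front corner.

C is a four-legged stool. The seat is a 359×266×32 mm slab whose top surface is at z = 404 mm; four square legs, each 42×42 mm in cross-section, run from the floor (z = 0) to the underside of the seat, each flush with a corner of the seat.

The chair is on top of the table. Four stools sit around the table at the −y, +y, −x, +x sides.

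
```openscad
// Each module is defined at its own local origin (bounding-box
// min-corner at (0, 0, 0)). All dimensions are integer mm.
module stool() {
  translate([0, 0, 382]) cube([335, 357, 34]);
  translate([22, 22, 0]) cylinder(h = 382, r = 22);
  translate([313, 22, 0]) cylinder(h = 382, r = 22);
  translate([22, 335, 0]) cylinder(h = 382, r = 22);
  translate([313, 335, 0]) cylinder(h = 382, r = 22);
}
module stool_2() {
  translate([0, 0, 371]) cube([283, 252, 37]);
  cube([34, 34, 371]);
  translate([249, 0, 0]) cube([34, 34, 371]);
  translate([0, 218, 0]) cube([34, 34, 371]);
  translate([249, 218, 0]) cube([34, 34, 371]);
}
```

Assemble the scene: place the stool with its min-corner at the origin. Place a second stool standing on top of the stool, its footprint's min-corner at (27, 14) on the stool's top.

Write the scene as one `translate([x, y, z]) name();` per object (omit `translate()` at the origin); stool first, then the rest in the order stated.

stool();
translate([27, 14, 416]) stool_2();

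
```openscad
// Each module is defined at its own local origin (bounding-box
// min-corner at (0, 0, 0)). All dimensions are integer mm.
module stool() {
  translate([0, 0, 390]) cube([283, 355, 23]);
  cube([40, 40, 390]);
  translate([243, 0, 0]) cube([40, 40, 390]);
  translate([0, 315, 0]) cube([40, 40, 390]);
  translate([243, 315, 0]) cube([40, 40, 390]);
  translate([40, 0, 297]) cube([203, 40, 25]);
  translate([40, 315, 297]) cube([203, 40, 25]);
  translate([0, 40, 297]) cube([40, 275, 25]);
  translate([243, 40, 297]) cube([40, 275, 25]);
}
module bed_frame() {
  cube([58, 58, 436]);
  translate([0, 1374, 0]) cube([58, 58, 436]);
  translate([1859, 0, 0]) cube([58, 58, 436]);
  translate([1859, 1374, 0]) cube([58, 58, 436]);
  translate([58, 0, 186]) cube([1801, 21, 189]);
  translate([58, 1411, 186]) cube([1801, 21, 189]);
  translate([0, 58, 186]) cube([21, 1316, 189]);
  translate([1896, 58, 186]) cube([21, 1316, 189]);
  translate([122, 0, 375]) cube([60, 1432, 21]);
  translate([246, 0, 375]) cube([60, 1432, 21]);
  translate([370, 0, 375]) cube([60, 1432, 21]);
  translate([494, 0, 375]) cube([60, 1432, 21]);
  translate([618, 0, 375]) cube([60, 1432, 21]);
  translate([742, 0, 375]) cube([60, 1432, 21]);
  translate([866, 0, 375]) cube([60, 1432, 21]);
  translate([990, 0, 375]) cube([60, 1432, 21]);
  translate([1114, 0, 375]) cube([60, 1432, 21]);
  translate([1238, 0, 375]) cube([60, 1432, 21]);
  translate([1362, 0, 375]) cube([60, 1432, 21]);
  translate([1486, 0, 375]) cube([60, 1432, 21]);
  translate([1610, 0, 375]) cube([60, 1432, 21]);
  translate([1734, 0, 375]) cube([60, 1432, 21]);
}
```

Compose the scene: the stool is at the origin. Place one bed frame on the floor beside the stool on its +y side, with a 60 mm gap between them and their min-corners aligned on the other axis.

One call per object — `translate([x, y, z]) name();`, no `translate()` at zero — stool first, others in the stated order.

stool();
translate([0, 415, 0]) bed_frame();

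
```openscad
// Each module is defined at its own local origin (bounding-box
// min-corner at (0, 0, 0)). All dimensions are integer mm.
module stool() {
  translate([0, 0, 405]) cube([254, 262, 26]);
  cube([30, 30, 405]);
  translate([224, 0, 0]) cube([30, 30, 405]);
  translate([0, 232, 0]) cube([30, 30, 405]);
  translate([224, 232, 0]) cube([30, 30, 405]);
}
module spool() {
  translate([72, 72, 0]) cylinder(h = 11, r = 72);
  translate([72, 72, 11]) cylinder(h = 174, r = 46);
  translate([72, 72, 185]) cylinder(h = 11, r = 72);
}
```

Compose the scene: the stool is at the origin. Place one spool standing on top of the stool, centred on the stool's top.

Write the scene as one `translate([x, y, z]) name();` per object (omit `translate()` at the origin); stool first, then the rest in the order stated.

stool();
translate([55, 59, 431]) spool();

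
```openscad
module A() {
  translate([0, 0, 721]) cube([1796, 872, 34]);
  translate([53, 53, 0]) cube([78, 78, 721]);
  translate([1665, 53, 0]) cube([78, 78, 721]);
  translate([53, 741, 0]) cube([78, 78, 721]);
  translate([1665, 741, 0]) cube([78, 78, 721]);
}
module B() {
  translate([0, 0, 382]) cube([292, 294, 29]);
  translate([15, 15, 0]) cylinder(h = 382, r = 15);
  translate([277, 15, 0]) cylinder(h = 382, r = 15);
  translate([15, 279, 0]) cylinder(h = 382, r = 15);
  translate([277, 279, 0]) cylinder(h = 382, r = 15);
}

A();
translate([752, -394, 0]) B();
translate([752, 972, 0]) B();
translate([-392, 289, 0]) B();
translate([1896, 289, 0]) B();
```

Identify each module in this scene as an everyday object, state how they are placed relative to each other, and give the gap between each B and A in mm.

Each stool's nearest face is 100 mm from the table's bounding box.

A is a table. B is a stool. Four stools sit around the table at the −y, +y, −x, +x sides. The gap between each stool and the table is 100 mm.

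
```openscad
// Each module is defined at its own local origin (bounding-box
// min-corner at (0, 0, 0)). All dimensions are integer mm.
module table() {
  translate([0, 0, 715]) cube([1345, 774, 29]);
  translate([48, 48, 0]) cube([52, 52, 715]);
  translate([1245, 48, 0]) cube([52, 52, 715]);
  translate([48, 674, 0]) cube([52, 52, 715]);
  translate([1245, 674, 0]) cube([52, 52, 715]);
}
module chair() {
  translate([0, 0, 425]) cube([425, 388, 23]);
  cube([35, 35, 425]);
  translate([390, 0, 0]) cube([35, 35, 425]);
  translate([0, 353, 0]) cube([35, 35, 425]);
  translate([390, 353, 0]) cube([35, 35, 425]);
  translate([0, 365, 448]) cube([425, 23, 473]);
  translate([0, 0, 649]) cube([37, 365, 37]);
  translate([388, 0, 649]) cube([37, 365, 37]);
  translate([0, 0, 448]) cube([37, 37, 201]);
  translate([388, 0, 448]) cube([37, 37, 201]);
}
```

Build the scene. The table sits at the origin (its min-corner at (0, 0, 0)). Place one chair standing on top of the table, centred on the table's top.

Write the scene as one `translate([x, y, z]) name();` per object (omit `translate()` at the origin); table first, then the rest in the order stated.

table();
translate([460, 193, 744]) chair();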